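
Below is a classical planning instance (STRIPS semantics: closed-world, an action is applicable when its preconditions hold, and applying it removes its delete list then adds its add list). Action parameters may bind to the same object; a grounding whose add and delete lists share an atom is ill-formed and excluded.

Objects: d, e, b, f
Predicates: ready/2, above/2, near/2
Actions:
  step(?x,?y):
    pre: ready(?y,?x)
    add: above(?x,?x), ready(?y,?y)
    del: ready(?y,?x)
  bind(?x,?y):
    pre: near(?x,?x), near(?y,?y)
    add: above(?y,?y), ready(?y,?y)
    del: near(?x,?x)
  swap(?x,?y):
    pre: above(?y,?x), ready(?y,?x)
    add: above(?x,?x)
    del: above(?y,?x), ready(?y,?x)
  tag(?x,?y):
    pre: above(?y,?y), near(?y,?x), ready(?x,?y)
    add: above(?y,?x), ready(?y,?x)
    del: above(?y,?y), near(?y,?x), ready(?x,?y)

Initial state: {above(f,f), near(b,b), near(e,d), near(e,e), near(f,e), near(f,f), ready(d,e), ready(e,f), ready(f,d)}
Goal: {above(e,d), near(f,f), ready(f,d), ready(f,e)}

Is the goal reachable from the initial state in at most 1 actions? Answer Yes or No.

No

1. bind(e,e)  →  {above(e,e), above(f,f), near(b,b), near(e,d), near(f,e), near(f,f), ready(d,e), ready(e,e), ready(e,f), ready(f,d)}
2. tag(d,e)  →  {above(e,d), above(f,f), near(b,b), near(f,e), near(f,f), ready(e,d), ready(e,e), ready(e,f), ready(f,d)}
3. tag(e,f)  →  {above(e,d), above(f,e), near(b,b), near(f,f), ready(e,d), ready(e,e), ready(f,d), ready(f,e)}
optimal plan length = 3; 3 > 1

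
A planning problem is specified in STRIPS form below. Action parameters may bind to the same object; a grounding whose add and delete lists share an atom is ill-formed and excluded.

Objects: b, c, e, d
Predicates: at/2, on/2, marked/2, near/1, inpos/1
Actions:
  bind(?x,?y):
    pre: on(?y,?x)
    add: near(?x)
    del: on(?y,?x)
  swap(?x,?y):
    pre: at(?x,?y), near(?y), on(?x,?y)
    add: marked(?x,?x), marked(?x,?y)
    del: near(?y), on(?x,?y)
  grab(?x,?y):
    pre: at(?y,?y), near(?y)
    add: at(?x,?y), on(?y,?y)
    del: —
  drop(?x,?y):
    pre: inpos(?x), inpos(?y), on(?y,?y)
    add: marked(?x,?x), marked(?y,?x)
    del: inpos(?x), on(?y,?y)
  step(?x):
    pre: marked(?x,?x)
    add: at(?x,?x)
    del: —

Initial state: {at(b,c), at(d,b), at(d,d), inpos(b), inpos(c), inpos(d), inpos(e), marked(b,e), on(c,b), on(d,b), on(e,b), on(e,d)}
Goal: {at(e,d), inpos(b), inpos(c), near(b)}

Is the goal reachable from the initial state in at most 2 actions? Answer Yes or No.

No

1. bind(b,c)  →  {at(b,c), at(d,b), at(d,d), inpos(b), inpos(c), inpos(d), inpos(e), marked(b,e), near(b), on(d,b), on(e,b), on(e,d)}
2. bind(d,e)  →  {at(b,c), at(d,b), at(d,d), inpos(b), inpos(c), inpos(d), inpos(e), marked(b,e), near(b), near(d), on(d,b), on(e,b)}
3. grab(e,d)  →  {at(b,c), at(d,b), at(d,d), at(e,d), inpos(b), inpos(c), inpos(d), inpos(e), marked(b,e), near(b), near(d), on(d,b), on(d,d), on(e,b)}
optimal plan length = 3; 3 > 2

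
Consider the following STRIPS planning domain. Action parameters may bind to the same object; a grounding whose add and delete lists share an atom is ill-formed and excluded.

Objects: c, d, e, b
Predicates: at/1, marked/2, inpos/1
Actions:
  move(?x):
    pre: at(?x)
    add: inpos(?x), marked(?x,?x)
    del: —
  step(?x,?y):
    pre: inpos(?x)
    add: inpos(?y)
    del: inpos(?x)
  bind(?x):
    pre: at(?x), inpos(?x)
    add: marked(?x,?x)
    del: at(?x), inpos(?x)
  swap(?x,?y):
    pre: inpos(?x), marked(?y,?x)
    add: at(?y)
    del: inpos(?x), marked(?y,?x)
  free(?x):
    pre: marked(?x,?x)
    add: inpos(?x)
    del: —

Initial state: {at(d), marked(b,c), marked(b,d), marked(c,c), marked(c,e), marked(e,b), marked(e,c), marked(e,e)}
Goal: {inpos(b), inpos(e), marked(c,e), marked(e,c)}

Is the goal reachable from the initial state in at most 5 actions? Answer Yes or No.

Yes

1. move(d)  →  {at(d), inpos(d), marked(b,c), marked(b,d), marked(c,c), marked(c,e), marked(d,d), marked(e,b), marked(e,c), marked(e,e)}
2. step(d,b)  →  {at(d), inpos(b), marked(b,c), marked(b,d), marked(c,c), marked(c,e), marked(d,d), marked(e,b), marked(e,c), marked(e,e)}
3. free(e)  →  {at(d), inpos(b), inpos(e), marked(b,c), marked(b,d), marked(c,c), marked(c,e), marked(d,d), marked(e,b), marked(e,c), marked(e,e)}
optimal plan length = 3; 3 ≤ 5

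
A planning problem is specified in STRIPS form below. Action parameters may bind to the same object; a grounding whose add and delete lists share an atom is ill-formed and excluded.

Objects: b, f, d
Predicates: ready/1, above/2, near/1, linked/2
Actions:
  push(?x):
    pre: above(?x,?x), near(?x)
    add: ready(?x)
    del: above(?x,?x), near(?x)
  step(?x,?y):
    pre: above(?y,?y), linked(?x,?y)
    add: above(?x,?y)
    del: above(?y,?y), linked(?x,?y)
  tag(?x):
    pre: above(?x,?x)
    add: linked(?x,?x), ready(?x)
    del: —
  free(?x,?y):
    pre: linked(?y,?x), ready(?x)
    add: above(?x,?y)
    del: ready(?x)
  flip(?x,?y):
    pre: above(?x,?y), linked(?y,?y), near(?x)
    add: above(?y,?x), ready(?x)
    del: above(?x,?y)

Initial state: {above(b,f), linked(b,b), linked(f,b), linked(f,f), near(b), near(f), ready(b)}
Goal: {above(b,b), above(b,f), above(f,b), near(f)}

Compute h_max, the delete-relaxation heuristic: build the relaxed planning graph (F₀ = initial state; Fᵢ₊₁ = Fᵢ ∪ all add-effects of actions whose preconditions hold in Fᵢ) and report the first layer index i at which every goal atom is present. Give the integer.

1

F0 = init (7 atoms)
F1 = F0 ∪ {above(b,b), above(f,b)}  (9 atoms)
goal ⊆ F1  ⇒  h_max = 1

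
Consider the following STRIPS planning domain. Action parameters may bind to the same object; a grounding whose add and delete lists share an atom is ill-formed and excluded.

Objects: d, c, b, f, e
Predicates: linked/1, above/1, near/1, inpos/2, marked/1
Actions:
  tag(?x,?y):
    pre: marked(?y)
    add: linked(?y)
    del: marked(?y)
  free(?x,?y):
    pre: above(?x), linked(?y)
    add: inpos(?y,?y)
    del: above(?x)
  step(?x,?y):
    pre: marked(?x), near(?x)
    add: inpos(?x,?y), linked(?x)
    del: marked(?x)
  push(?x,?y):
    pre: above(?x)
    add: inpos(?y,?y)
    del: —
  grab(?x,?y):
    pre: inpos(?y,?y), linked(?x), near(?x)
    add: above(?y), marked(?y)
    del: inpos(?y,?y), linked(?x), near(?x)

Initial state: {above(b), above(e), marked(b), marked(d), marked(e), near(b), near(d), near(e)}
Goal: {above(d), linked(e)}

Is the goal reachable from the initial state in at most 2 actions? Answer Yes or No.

1. tag(d,e)  →  {above(b), above(e), linked(e), marked(b), marked(d), near(b), near(d), near(e)}
2. step(d,d)  →  {above(b), above(e), inpos(d,d), linked(d), linked(e), marked(b), near(b), near(d), near(e)}
3. grab(d,d)  →  {above(b), above(d), above(e), linked(e), marked(b), marked(d), near(b), near(e)}
optimal plan length = 3; 3 > 2

No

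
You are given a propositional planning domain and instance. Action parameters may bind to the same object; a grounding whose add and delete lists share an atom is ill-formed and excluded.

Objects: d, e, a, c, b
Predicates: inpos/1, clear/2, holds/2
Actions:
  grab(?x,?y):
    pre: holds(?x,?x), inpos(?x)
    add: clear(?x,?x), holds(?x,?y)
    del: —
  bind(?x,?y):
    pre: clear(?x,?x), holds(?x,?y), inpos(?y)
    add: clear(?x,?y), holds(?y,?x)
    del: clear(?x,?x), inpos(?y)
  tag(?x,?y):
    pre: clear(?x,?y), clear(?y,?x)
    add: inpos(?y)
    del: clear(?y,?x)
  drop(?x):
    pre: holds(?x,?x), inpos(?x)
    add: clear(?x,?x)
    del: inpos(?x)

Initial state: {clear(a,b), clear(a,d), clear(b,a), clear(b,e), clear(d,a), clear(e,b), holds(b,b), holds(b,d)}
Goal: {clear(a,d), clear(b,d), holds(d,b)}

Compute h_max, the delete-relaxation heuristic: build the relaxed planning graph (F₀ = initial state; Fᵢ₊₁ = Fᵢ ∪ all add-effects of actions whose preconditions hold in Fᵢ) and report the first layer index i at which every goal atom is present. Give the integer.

3

F0 = init (8 atoms)
F1 = F0 ∪ {inpos(a), inpos(b), inpos(d), inpos(e)}  (12 atoms)
F2 = F1 ∪ {clear(b,b), holds(b,a), holds(b,c), holds(b,e)}  (16 atoms)
F3 = F2 ∪ {clear(b,d), holds(a,b), holds(d,b), holds(e,b)}  (20 atoms)
goal ⊆ F3  ⇒  h_max = 3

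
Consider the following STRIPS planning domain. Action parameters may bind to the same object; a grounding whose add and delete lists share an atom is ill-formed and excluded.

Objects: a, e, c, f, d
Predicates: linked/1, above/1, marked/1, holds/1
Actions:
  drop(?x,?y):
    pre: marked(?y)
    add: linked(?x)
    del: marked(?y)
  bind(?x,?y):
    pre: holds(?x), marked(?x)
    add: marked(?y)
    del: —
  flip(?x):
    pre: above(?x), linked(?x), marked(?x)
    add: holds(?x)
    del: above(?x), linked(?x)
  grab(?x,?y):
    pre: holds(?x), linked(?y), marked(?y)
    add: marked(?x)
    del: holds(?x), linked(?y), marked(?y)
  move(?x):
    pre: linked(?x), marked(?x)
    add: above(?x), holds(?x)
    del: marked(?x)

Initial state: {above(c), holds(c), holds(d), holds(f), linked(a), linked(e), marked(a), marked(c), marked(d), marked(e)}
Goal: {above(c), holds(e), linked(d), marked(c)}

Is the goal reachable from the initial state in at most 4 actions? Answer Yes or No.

Yes

1. drop(d,a)  →  {above(c), holds(c), holds(d), holds(f), linked(a), linked(d), linked(e), marked(c), marked(d), marked(e)}
2. move(e)  →  {above(c), above(e), holds(c), holds(d), holds(e), holds(f), linked(a), linked(d), linked(e), marked(c), marked(d)}
optimal plan length = 2; 2 ≤ 4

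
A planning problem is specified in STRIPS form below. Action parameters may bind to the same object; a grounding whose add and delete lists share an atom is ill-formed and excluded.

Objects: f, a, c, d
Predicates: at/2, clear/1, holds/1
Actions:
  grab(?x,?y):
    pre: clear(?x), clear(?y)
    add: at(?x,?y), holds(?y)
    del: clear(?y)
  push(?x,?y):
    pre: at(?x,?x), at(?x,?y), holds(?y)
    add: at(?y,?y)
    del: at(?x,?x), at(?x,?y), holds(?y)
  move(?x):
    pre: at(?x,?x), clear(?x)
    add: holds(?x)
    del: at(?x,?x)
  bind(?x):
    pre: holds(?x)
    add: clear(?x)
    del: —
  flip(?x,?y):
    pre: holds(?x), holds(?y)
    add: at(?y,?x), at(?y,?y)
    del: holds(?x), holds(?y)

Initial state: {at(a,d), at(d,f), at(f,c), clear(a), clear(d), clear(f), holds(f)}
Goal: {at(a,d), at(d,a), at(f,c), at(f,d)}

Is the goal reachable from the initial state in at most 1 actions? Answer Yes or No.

No

1. grab(d,a)  →  {at(a,d), at(d,a), at(d,f), at(f,c), clear(d), clear(f), holds(a), holds(f)}
2. grab(f,d)  →  {at(a,d), at(d,a), at(d,f), at(f,c), at(f,d), clear(f), holds(a), holds(d), holds(f)}
optimal plan length = 2; 2 > 1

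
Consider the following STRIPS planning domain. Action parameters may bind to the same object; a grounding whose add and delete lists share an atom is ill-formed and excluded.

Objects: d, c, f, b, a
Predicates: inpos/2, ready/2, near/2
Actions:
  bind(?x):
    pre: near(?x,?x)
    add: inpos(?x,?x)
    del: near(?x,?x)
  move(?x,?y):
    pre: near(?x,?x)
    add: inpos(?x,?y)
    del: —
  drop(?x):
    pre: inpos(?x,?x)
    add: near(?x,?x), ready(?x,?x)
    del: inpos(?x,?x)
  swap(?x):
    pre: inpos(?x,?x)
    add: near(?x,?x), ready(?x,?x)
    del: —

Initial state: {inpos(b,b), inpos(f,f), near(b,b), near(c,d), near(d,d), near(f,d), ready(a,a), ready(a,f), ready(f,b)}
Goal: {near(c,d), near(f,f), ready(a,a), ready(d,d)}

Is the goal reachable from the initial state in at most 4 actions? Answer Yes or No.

Yes

1. bind(d)  →  {inpos(b,b), inpos(d,d), inpos(f,f), near(b,b), near(c,d), near(f,d), ready(a,a), ready(a,f), ready(f,b)}
2. drop(d)  →  {inpos(b,b), inpos(f,f), near(b,b), near(c,d), near(d,d), near(f,d), ready(a,a), ready(a,f), ready(d,d), ready(f,b)}
3. drop(f)  →  {inpos(b,b), near(b,b), near(c,d), near(d,d), near(f,d), near(f,f), ready(a,a), ready(a,f), ready(d,d), ready(f,b), ready(f,f)}
optimal plan length = 3; 3 ≤ 4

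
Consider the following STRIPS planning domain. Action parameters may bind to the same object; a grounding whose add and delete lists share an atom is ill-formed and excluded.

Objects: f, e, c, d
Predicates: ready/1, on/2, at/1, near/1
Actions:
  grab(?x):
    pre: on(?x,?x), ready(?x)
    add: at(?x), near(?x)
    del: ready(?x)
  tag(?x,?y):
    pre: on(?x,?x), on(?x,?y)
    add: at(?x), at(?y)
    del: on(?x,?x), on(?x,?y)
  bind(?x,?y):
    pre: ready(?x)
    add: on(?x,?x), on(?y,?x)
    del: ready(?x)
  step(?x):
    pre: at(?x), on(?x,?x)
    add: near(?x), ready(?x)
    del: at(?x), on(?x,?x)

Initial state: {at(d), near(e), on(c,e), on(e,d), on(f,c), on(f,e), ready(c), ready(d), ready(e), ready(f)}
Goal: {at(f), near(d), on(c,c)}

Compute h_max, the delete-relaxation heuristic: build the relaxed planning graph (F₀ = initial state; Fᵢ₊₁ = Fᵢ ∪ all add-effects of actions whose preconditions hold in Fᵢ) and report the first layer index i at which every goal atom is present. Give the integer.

F0 = init (10 atoms)
F1 = F0 ∪ {on(c,c), on(c,d), on(c,f), on(d,c), on(d,d), on(d,e), on(d,f), on(e,c), on(e,e), on(e,f), on(f,d), on(f,f)}  (22 atoms)
F2 = F1 ∪ {at(c), at(e), at(f), near(c), near(d), near(f)}  (28 atoms)
goal ⊆ F2  ⇒  h_max = 2

2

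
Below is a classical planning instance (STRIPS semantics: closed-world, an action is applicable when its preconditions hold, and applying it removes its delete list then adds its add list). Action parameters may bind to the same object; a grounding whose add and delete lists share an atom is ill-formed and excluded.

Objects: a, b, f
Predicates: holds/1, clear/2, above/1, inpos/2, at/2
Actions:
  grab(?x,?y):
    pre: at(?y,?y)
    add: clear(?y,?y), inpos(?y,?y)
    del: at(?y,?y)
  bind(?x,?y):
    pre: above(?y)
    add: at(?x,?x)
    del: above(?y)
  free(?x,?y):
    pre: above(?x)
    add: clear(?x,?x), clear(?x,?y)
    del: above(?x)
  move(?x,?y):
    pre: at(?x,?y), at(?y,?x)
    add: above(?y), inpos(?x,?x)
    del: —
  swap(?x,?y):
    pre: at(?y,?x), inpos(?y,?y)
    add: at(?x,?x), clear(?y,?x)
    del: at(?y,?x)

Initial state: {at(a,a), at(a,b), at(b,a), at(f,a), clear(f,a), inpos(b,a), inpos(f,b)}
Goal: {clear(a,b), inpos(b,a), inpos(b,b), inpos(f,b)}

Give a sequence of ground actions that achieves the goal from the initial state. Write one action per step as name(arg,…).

1. move(b,a)  →  {above(a), at(a,a), at(a,b), at(b,a), at(f,a), clear(f,a), inpos(b,a), inpos(b,b), inpos(f,b)}
2. free(a,b)  →  {at(a,a), at(a,b), at(b,a), at(f,a), clear(a,a), clear(a,b), clear(f,a), inpos(b,a), inpos(b,b), inpos(f,b)}

move(b,a); free(a,b)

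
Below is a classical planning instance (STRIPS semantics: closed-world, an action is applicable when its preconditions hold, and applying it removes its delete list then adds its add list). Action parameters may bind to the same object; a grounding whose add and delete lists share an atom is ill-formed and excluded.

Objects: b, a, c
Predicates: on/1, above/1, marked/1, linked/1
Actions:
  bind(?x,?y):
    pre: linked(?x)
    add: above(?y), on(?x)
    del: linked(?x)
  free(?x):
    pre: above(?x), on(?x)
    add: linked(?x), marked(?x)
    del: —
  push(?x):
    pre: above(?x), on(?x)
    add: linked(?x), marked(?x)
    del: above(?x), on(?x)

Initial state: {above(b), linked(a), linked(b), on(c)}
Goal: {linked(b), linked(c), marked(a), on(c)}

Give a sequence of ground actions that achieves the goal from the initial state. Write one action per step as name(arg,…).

1. bind(a,a)  →  {above(a), above(b), linked(b), on(a), on(c)}
2. free(a)  →  {above(a), above(b), linked(a), linked(b), marked(a), on(a), on(c)}
3. bind(a,c)  →  {above(a), above(b), above(c), linked(b), marked(a), on(a), on(c)}
4. free(c)  →  {above(a), above(b), above(c), linked(b), linked(c), marked(a), marked(c), on(a), on(c)}

bind(a,a); free(a); bind(a,c); free(c)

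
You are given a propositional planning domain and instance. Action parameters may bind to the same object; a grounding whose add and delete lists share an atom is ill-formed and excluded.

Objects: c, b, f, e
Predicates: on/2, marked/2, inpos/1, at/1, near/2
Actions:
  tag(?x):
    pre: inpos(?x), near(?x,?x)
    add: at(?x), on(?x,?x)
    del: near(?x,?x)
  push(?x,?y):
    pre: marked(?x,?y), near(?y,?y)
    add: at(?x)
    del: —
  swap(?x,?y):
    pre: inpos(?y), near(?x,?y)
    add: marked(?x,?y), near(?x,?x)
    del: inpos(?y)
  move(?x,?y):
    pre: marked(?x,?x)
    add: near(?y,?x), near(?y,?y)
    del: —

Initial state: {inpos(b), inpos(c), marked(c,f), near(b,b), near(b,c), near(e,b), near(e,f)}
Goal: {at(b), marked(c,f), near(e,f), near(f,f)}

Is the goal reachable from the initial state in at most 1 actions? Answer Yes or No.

No

1. swap(b,b)  →  {inpos(c), marked(b,b), marked(c,f), near(b,b), near(b,c), near(e,b), near(e,f)}
2. push(b,b)  →  {at(b), inpos(c), marked(b,b), marked(c,f), near(b,b), near(b,c), near(e,b), near(e,f)}
3. move(b,f)  →  {at(b), inpos(c), marked(b,b), marked(c,f), near(b,b), near(b,c), near(e,b), near(e,f), near(f,b), near(f,f)}
optimal plan length = 3; 3 > 1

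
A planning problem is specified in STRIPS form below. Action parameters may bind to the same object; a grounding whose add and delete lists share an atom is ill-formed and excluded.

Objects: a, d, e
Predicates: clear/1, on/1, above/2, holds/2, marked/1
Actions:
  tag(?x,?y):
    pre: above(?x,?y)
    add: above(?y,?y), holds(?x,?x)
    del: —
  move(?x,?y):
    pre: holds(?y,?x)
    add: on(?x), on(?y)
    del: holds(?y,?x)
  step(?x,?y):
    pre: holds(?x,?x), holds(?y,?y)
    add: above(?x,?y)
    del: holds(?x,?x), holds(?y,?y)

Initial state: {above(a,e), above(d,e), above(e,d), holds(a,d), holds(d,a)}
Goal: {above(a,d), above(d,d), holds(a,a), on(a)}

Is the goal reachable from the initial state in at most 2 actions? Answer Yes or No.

1. tag(a,e)  →  {above(a,e), above(d,e), above(e,d), above(e,e), holds(a,a), holds(a,d), holds(d,a)}
2. tag(d,e)  →  {above(a,e), above(d,e), above(e,d), above(e,e), holds(a,a), holds(a,d), holds(d,a), holds(d,d)}
3. move(a,d)  →  {above(a,e), above(d,e), above(e,d), above(e,e), holds(a,a), holds(a,d), holds(d,d), on(a), on(d)}
4. step(a,d)  →  {above(a,d), above(a,e), above(d,e), above(e,d), above(e,e), holds(a,d), on(a), on(d)}
5. tag(a,d)  →  {above(a,d), above(a,e), above(d,d), above(d,e), above(e,d), above(e,e), holds(a,a), holds(a,d), on(a), on(d)}
optimal plan length = 5; 5 > 2

No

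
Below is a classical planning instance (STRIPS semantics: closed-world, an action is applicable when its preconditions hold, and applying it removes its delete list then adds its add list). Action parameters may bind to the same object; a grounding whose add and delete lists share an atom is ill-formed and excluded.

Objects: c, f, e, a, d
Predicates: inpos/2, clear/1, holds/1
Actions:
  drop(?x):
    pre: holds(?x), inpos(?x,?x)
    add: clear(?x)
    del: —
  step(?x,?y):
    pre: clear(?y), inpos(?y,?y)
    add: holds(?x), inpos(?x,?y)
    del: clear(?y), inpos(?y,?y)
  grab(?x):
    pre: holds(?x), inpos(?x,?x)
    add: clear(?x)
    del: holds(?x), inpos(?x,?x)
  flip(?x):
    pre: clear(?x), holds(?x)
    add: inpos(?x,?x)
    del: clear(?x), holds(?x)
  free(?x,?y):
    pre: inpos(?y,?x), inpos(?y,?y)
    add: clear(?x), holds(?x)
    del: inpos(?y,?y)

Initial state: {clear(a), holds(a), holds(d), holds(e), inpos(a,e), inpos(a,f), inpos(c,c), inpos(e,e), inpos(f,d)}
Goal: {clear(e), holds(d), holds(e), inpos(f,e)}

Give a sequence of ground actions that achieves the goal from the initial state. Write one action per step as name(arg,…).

drop(e); step(f,e); flip(a); free(e,a)

1. drop(e)  →  {clear(a), clear(e), holds(a), holds(d), holds(e), inpos(a,e), inpos(a,f), inpos(c,c), inpos(e,e), inpos(f,d)}
2. step(f,e)  →  {clear(a), holds(a), holds(d), holds(e), holds(f), inpos(a,e), inpos(a,f), inpos(c,c), inpos(f,d), inpos(f,e)}
3. flip(a)  →  {holds(d), holds(e), holds(f), inpos(a,a), inpos(a,e), inpos(a,f), inpos(c,c), inpos(f,d), inpos(f,e)}
4. free(e,a)  →  {clear(e), holds(d), holds(e), holds(f), inpos(a,e), inpos(a,f), inpos(c,c), inpos(f,d), inpos(f,e)}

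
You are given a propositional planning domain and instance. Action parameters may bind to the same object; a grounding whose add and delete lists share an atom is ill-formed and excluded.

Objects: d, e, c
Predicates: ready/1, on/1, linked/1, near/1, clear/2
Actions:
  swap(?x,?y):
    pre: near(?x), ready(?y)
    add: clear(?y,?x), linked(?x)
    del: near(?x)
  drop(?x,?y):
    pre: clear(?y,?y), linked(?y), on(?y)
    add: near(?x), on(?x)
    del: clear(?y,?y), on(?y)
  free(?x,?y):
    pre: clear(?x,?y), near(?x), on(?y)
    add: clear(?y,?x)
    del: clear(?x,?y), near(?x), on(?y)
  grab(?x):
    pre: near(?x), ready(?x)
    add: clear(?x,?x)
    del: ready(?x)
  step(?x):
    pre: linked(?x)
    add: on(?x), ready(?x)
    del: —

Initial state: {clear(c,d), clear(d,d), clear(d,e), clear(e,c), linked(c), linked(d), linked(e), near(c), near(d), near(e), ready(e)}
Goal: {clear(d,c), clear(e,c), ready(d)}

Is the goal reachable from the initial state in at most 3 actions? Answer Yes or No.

Yes

1. step(d)  →  {clear(c,d), clear(d,d), clear(d,e), clear(e,c), linked(c), linked(d), linked(e), near(c), near(d), near(e), on(d), ready(d), ready(e)}
2. swap(c,d)  →  {clear(c,d), clear(d,c), clear(d,d), clear(d,e), clear(e,c), linked(c), linked(d), linked(e), near(d), near(e), on(d), ready(d), ready(e)}
optimal plan length = 2; 2 ≤ 3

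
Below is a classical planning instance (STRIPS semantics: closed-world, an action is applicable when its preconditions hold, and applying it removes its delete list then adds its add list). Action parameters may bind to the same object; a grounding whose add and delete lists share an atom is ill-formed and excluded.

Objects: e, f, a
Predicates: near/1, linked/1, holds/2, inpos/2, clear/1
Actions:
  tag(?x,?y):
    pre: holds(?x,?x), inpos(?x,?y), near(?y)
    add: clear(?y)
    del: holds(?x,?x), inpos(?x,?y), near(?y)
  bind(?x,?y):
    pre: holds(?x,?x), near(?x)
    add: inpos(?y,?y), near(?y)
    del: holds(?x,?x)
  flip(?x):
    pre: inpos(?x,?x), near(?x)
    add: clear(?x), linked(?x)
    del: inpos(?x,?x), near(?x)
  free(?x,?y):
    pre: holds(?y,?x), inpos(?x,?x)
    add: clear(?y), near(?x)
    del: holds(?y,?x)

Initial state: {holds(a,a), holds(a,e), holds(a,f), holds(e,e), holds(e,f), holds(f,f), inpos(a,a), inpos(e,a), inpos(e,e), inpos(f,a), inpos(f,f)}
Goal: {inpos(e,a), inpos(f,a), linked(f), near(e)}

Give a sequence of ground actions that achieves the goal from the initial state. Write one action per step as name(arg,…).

1. free(e,e)  →  {clear(e), holds(a,a), holds(a,e), holds(a,f), holds(e,f), holds(f,f), inpos(a,a), inpos(e,a), inpos(e,e), inpos(f,a), inpos(f,f), near(e)}
2. free(f,e)  →  {clear(e), holds(a,a), holds(a,e), holds(a,f), holds(f,f), inpos(a,a), inpos(e,a), inpos(e,e), inpos(f,a), inpos(f,f), near(e), near(f)}
3. flip(f)  →  {clear(e), clear(f), holds(a,a), holds(a,e), holds(a,f), holds(f,f), inpos(a,a), inpos(e,a), inpos(e,e), inpos(f,a), linked(f), near(e)}

free(e,e); free(f,e); flip(f)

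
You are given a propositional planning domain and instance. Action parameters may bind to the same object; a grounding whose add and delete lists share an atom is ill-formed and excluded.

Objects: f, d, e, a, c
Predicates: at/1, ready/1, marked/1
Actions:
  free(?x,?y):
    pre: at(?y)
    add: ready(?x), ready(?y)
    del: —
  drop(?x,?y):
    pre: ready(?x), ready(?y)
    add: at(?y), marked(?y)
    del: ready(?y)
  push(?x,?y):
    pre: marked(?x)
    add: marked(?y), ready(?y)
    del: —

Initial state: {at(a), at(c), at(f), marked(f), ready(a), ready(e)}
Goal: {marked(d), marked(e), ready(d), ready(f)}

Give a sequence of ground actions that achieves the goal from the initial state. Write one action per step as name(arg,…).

1. free(f,f)  →  {at(a), at(c), at(f), marked(f), ready(a), ready(e), ready(f)}
2. drop(f,e)  →  {at(a), at(c), at(e), at(f), marked(e), marked(f), ready(a), ready(f)}
3. push(f,d)  →  {at(a), at(c), at(e), at(f), marked(d), marked(e), marked(f), ready(a), ready(d), ready(f)}

free(f,f); drop(f,e); push(f,d)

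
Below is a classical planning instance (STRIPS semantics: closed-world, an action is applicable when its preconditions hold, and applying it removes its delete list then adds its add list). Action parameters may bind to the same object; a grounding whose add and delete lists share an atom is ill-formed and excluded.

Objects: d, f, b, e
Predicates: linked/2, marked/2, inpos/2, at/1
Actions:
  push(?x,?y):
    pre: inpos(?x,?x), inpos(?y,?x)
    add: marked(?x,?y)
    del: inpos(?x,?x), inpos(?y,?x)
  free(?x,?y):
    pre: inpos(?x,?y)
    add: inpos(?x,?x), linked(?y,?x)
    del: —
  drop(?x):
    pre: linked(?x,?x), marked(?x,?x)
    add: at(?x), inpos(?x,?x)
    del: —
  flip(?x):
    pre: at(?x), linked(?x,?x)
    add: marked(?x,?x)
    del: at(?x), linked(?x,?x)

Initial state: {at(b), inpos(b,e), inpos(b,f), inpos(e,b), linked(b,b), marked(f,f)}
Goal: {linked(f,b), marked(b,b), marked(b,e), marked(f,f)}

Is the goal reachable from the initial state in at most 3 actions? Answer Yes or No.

1. free(b,f)  →  {at(b), inpos(b,b), inpos(b,e), inpos(b,f), inpos(e,b), linked(b,b), linked(f,b), marked(f,f)}
2. push(b,e)  →  {at(b), inpos(b,e), inpos(b,f), linked(b,b), linked(f,b), marked(b,e), marked(f,f)}
3. flip(b)  →  {inpos(b,e), inpos(b,f), linked(f,b), marked(b,b), marked(b,e), marked(f,f)}
optimal plan length = 3; 3 ≤ 3

Yes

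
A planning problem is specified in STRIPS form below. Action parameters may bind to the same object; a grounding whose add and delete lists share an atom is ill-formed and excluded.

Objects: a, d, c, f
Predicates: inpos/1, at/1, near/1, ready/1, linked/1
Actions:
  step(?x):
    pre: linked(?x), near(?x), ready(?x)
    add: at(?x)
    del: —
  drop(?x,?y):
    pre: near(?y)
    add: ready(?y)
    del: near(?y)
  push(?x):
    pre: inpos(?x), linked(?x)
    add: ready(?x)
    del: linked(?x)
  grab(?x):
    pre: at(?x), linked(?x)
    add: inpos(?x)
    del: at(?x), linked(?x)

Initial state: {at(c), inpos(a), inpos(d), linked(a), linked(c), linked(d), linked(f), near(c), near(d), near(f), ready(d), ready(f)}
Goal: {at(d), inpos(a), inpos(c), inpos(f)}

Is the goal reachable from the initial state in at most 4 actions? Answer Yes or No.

Yes

1. step(d)  →  {at(c), at(d), inpos(a), inpos(d), linked(a), linked(c), linked(d), linked(f), near(c), near(d), near(f), ready(d), ready(f)}
2. step(f)  →  {at(c), at(d), at(f), inpos(a), inpos(d), linked(a), linked(c), linked(d), linked(f), near(c), near(d), near(f), ready(d), ready(f)}
3. grab(c)  →  {at(d), at(f), inpos(a), inpos(c), inpos(d), linked(a), linked(d), linked(f), near(c), near(d), near(f), ready(d), ready(f)}
4. grab(f)  →  {at(d), inpos(a), inpos(c), inpos(d), inpos(f), linked(a), linked(d), near(c), near(d), near(f), ready(d), ready(f)}
optimal plan length = 4; 4 ≤ 4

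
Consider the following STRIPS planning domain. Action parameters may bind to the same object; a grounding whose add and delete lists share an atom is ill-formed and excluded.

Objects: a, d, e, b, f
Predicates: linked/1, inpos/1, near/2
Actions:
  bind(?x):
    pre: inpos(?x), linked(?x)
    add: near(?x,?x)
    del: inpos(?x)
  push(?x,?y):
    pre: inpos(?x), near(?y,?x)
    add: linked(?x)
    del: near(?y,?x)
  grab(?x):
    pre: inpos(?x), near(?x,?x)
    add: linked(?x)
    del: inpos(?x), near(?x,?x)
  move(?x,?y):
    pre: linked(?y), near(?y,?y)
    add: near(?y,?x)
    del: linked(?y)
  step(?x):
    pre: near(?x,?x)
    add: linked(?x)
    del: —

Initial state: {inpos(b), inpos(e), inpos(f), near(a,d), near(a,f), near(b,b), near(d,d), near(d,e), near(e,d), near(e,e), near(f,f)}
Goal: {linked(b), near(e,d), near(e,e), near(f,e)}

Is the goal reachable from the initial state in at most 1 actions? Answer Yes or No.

No

1. push(b,b)  →  {inpos(b), inpos(e), inpos(f), linked(b), near(a,d), near(a,f), near(d,d), near(d,e), near(e,d), near(e,e), near(f,f)}
2. push(f,a)  →  {inpos(b), inpos(e), inpos(f), linked(b), linked(f), near(a,d), near(d,d), near(d,e), near(e,d), near(e,e), near(f,f)}
3. move(e,f)  →  {inpos(b), inpos(e), inpos(f), linked(b), near(a,d), near(d,d), near(d,e), near(e,d), near(e,e), near(f,e), near(f,f)}
optimal plan length = 3; 3 > 1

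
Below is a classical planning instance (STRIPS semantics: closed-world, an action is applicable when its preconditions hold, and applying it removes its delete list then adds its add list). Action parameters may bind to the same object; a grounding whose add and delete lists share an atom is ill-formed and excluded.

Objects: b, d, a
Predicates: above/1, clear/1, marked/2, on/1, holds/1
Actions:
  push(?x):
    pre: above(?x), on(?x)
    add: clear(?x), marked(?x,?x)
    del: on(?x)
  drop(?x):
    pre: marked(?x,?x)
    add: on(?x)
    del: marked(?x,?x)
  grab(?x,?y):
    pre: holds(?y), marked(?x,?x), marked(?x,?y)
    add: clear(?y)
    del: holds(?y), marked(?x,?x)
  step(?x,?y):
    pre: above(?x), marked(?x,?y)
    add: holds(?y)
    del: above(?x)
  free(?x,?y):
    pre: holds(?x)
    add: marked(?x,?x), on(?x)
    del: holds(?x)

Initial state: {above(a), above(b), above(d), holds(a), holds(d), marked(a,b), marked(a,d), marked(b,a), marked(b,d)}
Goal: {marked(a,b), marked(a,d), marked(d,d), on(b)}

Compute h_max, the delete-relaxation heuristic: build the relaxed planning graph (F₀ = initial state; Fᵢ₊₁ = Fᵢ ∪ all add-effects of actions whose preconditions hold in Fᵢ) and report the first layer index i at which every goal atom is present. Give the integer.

2

F0 = init (9 atoms)
F1 = F0 ∪ {holds(b), marked(a,a), marked(d,d), on(a), on(d)}  (14 atoms)
F2 = F1 ∪ {clear(a), clear(b), clear(d), marked(b,b), on(b)}  (19 atoms)
goal ⊆ F2  ⇒  h_max = 2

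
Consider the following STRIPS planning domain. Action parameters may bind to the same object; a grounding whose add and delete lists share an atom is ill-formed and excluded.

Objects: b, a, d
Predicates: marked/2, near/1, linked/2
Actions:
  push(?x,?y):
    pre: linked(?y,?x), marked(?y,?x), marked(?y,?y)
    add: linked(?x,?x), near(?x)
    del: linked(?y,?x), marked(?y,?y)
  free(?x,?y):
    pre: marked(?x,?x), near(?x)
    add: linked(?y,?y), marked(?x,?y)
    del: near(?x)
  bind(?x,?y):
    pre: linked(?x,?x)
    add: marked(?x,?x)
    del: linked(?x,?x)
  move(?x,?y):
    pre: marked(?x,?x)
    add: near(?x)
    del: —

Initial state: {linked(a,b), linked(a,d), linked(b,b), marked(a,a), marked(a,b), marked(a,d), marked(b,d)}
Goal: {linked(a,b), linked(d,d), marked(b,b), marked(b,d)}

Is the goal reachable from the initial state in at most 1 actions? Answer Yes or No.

No

1. push(d,a)  →  {linked(a,b), linked(b,b), linked(d,d), marked(a,b), marked(a,d), marked(b,d), near(d)}
2. bind(b,b)  →  {linked(a,b), linked(d,d), marked(a,b), marked(a,d), marked(b,b), marked(b,d), near(d)}
optimal plan length = 2; 2 > 1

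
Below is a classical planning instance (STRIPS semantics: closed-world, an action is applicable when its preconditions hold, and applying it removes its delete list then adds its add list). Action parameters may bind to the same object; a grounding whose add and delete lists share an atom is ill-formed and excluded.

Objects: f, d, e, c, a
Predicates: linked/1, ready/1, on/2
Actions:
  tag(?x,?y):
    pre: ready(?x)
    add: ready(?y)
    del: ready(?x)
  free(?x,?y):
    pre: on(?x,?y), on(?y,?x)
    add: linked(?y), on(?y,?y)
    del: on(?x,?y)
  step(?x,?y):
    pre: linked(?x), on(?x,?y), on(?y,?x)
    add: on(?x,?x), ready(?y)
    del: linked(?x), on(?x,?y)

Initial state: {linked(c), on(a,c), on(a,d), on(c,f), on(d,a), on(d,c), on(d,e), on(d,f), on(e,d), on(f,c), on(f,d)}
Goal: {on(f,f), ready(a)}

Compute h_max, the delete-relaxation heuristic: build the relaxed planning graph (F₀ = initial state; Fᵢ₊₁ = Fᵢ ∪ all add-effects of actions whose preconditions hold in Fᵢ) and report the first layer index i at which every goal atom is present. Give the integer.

2

F0 = init (11 atoms)
F1 = F0 ∪ {linked(a), linked(d), linked(e), linked(f), on(a,a), on(c,c), on(d,d), on(e,e), on(f,f), ready(f)}  (21 atoms)
F2 = F1 ∪ {ready(a), ready(c), ready(d), ready(e)}  (25 atoms)
goal ⊆ F2  ⇒  h_max = 2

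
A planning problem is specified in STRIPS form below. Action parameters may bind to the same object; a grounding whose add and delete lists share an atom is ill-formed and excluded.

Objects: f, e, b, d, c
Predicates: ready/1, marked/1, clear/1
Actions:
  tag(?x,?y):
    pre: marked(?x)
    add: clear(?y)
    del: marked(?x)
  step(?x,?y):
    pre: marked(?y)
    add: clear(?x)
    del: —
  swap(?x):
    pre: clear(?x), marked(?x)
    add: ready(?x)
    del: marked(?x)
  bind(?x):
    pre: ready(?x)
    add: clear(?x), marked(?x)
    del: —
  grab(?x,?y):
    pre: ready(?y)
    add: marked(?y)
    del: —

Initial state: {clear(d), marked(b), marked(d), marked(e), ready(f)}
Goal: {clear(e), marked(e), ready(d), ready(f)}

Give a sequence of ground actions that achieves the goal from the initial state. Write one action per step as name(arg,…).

tag(b,e); swap(d)

1. tag(b,e)  →  {clear(d), clear(e), marked(d), marked(e), ready(f)}
2. swap(d)  →  {clear(d), clear(e), marked(e), ready(d), ready(f)}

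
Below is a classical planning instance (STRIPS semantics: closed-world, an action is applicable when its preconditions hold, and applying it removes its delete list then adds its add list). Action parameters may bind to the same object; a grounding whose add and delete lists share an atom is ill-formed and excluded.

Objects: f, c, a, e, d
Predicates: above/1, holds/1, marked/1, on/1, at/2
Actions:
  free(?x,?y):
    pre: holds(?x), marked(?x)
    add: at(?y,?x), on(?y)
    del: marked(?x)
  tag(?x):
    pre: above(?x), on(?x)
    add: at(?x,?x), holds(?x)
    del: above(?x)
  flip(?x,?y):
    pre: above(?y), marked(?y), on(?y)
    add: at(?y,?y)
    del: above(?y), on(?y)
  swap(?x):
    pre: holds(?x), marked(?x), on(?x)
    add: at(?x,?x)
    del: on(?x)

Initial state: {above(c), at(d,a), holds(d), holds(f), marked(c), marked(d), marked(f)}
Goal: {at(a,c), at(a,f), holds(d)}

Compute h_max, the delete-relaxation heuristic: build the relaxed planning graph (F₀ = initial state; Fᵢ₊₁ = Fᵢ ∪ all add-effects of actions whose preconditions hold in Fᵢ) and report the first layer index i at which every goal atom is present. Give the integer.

F0 = init (7 atoms)
F1 = F0 ∪ {at(a,d), at(a,f), at(c,d), at(c,f), at(d,d), at(d,f), at(e,d), at(e,f), at(f,d), at(f,f), on(a), on(c), on(d), on(e), on(f)}  (22 atoms)
F2 = F1 ∪ {at(c,c), holds(c)}  (24 atoms)
F3 = F2 ∪ {at(a,c), at(d,c), at(e,c), at(f,c)}  (28 atoms)
goal ⊆ F3  ⇒  h_max = 3

3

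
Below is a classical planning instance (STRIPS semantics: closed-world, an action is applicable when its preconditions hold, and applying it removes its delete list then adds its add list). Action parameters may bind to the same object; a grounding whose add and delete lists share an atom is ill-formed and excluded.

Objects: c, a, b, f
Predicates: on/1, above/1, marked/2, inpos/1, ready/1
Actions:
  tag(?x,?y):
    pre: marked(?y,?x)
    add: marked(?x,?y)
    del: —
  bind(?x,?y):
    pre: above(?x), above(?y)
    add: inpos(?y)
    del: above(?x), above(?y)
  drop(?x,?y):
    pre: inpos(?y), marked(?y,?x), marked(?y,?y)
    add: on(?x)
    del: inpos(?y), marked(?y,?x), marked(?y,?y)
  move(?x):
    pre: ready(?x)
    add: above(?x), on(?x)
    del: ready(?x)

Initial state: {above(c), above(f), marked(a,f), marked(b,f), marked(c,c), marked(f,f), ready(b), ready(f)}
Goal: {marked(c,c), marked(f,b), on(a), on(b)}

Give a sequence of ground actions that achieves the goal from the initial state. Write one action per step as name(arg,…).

1. tag(f,a)  →  {above(c), above(f), marked(a,f), marked(b,f), marked(c,c), marked(f,a), marked(f,f), ready(b), ready(f)}
2. tag(f,b)  →  {above(c), above(f), marked(a,f), marked(b,f), marked(c,c), marked(f,a), marked(f,b), marked(f,f), ready(b), ready(f)}
3. bind(c,f)  →  {inpos(f), marked(a,f), marked(b,f), marked(c,c), marked(f,a), marked(f,b), marked(f,f), ready(b), ready(f)}
4. drop(a,f)  →  {marked(a,f), marked(b,f), marked(c,c), marked(f,b), on(a), ready(b), ready(f)}
5. move(b)  →  {above(b), marked(a,f), marked(b,f), marked(c,c), marked(f,b), on(a), on(b), ready(f)}

tag(f,a); tag(f,b); bind(c,f); drop(a,f); move(b)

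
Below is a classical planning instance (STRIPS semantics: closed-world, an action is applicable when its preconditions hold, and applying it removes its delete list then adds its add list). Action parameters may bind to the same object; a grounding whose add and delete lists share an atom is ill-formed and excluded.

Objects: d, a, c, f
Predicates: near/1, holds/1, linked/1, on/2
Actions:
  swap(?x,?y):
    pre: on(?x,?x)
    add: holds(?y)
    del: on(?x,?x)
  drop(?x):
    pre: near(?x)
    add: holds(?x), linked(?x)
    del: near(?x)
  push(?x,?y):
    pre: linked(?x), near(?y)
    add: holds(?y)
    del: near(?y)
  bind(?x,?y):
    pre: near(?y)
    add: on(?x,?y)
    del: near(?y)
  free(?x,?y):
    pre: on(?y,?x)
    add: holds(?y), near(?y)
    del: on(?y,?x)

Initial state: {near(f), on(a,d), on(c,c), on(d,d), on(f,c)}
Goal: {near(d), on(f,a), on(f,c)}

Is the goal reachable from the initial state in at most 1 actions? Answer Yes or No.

1. free(d,d)  →  {holds(d), near(d), near(f), on(a,d), on(c,c), on(f,c)}
2. free(d,a)  →  {holds(a), holds(d), near(a), near(d), near(f), on(c,c), on(f,c)}
3. bind(f,a)  →  {holds(a), holds(d), near(d), near(f), on(c,c), on(f,a), on(f,c)}
optimal plan length = 3; 3 > 1

No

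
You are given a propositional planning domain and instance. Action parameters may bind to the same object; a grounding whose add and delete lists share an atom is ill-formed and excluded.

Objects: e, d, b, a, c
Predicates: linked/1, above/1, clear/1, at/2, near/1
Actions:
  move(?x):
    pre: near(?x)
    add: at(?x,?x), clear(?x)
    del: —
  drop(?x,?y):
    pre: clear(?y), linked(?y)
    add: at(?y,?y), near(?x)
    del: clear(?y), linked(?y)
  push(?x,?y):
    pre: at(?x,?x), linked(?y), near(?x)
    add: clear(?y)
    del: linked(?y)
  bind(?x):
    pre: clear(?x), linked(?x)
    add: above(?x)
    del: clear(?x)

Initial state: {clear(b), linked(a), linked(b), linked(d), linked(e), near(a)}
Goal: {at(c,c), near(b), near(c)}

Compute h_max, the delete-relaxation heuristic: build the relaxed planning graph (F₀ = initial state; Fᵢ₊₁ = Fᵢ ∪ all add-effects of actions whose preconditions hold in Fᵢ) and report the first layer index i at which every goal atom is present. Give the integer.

F0 = init (6 atoms)
F1 = F0 ∪ {above(b), at(a,a), at(b,b), clear(a), near(b), near(c), near(d), near(e)}  (14 atoms)
F2 = F1 ∪ {above(a), at(c,c), at(d,d), at(e,e), clear(c), clear(d), clear(e)}  (21 atoms)
goal ⊆ F2  ⇒  h_max = 2

2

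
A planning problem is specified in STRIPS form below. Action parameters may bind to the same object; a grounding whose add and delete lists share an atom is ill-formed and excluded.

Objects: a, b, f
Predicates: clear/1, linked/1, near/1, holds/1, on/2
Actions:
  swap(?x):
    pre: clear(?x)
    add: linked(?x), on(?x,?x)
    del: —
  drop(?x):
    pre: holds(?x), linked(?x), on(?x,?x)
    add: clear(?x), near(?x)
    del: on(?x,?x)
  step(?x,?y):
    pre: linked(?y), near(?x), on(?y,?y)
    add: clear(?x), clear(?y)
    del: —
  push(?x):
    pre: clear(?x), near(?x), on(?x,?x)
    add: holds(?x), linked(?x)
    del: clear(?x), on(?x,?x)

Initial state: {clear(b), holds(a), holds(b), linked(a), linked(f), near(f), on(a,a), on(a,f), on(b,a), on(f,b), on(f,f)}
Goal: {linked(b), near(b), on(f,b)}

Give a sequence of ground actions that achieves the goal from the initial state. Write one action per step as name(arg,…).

1. swap(b)  →  {clear(b), holds(a), holds(b), linked(a), linked(b), linked(f), near(f), on(a,a), on(a,f), on(b,a), on(b,b), on(f,b), on(f,f)}
2. drop(b)  →  {clear(b), holds(a), holds(b), linked(a), linked(b), linked(f), near(b), near(f), on(a,a), on(a,f), on(b,a), on(f,b), on(f,f)}

swap(b); drop(b)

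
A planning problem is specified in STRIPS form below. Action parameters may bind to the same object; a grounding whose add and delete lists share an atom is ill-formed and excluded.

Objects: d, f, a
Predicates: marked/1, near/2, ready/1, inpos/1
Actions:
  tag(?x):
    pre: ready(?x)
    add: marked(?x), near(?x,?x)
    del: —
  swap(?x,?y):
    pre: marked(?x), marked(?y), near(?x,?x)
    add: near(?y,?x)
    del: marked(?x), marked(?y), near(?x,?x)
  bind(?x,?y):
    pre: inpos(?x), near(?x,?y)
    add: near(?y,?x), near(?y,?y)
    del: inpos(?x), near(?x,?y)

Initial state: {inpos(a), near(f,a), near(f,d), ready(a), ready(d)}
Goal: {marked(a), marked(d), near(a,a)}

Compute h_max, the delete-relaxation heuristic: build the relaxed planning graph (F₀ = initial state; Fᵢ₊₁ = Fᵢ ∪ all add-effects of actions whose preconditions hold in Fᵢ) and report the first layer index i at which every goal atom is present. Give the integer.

1

F0 = init (5 atoms)
F1 = F0 ∪ {marked(a), marked(d), near(a,a), near(d,d)}  (9 atoms)
goal ⊆ F1  ⇒  h_max = 1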